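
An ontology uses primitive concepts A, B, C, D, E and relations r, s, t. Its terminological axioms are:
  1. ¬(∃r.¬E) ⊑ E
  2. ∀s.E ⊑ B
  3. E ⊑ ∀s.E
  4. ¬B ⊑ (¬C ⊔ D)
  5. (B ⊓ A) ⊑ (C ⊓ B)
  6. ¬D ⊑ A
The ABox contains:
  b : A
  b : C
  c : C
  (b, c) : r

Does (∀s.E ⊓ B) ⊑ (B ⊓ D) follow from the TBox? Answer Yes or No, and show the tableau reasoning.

No

1. (∀s.E ⊓ B) ⊑ (B ⊓ D)  ⇔  ((∀s.E ⊓ B) ⊓ (¬B ⊔ ¬D)) unsat w.r.t. T
   open: L(x₀) ⊇ {A, B, C, ¬D, ∀s.E, …} (+ ∃-successors)
2. Hence (∀s.E ⊓ B) ⊑ (B ⊓ D): not entailed.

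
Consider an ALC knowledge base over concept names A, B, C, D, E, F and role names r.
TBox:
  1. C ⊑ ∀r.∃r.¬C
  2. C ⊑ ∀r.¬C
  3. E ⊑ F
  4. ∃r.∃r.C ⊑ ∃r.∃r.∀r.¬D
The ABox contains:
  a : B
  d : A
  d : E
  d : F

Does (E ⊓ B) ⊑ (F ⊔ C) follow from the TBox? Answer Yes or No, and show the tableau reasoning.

Yes

1. (E ⊓ B) ⊑ (F ⊔ C)  ⇔  ((E ⊓ B) ⊓ (¬F ⊓ ¬C)) unsat w.r.t. T
   all branches close; clash {F, ¬F} at x₀
2. Hence (E ⊓ B) ⊑ (F ⊔ C): entailed.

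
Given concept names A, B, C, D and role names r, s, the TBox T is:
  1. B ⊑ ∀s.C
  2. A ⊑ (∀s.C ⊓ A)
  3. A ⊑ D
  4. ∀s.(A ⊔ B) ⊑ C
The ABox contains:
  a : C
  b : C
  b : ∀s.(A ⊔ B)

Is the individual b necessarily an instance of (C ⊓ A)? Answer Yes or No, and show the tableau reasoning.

No

1. b : (C ⊓ A)?  L(b) = {C, ∀s.(A ⊔ B)} ∪ {(¬C ⊔ ¬A)}
   open: L(b) ⊇ {C, ¬A, ¬B, ∀s.(A ⊔ B)} — b ∉ (C ⊓ A) possible
2. Hence b : (C ⊓ A): not entailed.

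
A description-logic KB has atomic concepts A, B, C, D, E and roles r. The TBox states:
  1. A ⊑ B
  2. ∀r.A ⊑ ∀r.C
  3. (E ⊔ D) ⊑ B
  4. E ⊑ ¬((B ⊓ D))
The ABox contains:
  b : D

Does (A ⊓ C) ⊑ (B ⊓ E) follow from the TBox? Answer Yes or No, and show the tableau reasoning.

1. (A ⊓ C) ⊑ (B ⊓ E)  ⇔  ((A ⊓ C) ⊓ (¬B ⊔ ¬E)) unsat w.r.t. T
   apply at x₀: A⊑B
   open: L(x₀) ⊇ {A, B, C, ¬E, ∃r.¬A} (+ ∃-successors)
2. Hence (A ⊓ C) ⊑ (B ⊓ E): not entailed.

No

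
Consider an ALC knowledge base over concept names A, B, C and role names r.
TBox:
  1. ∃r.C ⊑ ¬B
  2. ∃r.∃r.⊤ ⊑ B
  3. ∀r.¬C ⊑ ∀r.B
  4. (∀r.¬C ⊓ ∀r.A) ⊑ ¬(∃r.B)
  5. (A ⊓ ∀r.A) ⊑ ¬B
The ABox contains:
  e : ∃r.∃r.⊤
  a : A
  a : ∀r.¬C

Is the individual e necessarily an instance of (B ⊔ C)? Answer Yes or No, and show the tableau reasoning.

1. e : (B ⊔ C)?  L(e) = {∃r.∃r.⊤} ∪ {(¬B ⊓ ¬C)}
   clash {B, ¬B} at e — e ∈ (B ⊔ C)
2. Hence e : (B ⊔ C): entailed.

Yes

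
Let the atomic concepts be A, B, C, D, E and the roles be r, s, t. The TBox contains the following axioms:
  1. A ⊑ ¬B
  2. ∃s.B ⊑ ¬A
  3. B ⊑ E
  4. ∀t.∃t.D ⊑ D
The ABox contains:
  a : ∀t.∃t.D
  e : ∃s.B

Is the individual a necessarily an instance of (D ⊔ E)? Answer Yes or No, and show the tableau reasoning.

Yes

1. a : (D ⊔ E)?  L(a) = {∀t.∃t.D} ∪ {(¬D ⊓ ¬E)}
   clash {D, ¬D} at a — a ∈ (D ⊔ E)
2. Hence a : (D ⊔ E): entailed.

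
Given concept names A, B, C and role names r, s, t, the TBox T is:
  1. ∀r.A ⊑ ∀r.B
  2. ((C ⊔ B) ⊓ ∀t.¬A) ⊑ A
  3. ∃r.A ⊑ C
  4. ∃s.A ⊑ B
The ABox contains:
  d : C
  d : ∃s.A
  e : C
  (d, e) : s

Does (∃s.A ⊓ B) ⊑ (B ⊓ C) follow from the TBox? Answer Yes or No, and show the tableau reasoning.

1. (∃s.A ⊓ B) ⊑ (B ⊓ C)  ⇔  ((∃s.A ⊓ B) ⊓ (¬B ⊔ ¬C)) unsat w.r.t. T
   open: L(x₀) ⊇ {B, ¬C, ∀r.¬A, ∃r.¬A, ∃s.A, …} (+ ∃-successors)
2. Hence (∃s.A ⊓ B) ⊑ (B ⊓ C): not entailed.

No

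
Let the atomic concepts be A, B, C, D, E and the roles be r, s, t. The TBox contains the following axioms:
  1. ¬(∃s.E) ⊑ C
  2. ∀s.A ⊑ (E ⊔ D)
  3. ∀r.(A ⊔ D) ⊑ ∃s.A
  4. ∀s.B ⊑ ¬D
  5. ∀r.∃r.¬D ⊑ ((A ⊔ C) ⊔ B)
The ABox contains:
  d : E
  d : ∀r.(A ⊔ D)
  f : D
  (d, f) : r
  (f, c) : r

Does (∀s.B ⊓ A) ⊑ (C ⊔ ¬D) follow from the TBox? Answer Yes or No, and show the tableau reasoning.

1. (∀s.B ⊓ A) ⊑ (C ⊔ ¬D)  ⇔  ((∀s.B ⊓ A) ⊓ (¬C ⊓ D)) unsat w.r.t. T
   all branches close; clash {C, ¬C} at x₀
2. Hence (∀s.B ⊓ A) ⊑ (C ⊔ ¬D): entailed.

Yes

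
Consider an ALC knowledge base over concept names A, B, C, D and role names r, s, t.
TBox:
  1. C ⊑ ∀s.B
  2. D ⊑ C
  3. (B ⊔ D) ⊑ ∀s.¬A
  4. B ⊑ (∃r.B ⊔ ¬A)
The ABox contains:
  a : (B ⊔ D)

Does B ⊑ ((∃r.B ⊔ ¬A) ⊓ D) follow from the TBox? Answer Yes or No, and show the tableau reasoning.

No

1. B ⊑ ((∃r.B ⊔ ¬A) ⊓ D)  ⇔  (B ⊓ ((∀r.¬B ⊓ A) ⊔ ¬D)) unsat w.r.t. T
   apply at x₀: B⊑(∃r.B ⊔ ¬A)
   open: L(x₀) ⊇ {B, ¬C, ¬D, ∀s.¬A, ∃r.B} (+ ∃-successors)
2. Hence B ⊑ ((∃r.B ⊔ ¬A) ⊓ D): not entailed.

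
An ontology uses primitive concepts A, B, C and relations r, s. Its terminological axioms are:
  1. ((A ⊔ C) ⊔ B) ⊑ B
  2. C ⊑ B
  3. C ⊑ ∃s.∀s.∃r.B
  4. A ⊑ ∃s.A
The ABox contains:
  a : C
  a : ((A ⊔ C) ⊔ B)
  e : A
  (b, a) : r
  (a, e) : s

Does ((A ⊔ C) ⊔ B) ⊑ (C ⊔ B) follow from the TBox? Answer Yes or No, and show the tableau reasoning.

1. ((A ⊔ C) ⊔ B) ⊑ (C ⊔ B)  ⇔  (((A ⊔ C) ⊔ B) ⊓ (¬C ⊓ ¬B)) unsat w.r.t. T
   all branches close; clash {B, ¬B} at x₀
2. Hence ((A ⊔ C) ⊔ B) ⊑ (C ⊔ B): entailed.

Yes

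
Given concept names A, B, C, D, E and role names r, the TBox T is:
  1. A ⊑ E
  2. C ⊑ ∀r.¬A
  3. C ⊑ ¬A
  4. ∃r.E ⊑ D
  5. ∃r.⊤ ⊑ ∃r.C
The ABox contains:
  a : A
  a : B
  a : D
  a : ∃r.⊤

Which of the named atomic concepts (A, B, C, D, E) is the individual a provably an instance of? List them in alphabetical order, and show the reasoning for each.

{A, B, D, E}

1. a : A?  L(a) = {A, B, D, ∃r.⊤} ∪ {¬A}
   clash {A, ¬A} at a — a ∈ A
2. a : B?  L(a) = {A, B, D, ∃r.⊤} ∪ {¬B}
   clash {B, ¬B} at a — a ∈ B
3. a : C?  L(a) = {A, B, D, ∃r.⊤} ∪ {¬C}
   apply at a: A⊑E; ∃r.⊤⊑∃r.C
   open: L(a) ⊇ {A, B, D, E, ¬C, …} (+ ∃-successors) — a ∉ C possible
4. a : D?  L(a) = {A, B, D, ∃r.⊤} ∪ {¬D}
   clash {D, ¬D} at a — a ∈ D
5. a : E?  L(a) = {A, B, D, ∃r.⊤} ∪ {¬E}
   clash {E, ¬E} at a — a ∈ E
6. Entailed for a: {A, B, D, E}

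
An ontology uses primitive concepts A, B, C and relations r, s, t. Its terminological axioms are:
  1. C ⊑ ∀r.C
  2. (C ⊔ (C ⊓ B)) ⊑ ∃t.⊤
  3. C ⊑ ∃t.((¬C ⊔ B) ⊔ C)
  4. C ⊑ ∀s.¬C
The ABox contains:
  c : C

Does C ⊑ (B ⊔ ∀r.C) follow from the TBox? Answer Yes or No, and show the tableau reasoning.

Yes

1. C ⊑ (B ⊔ ∀r.C)  ⇔  (C ⊓ (¬B ⊓ ∃r.¬C)) unsat w.r.t. T
   all branches close; clash {C, ¬C} at an ∃-successor
2. Hence C ⊑ (B ⊔ ∀r.C): entailed.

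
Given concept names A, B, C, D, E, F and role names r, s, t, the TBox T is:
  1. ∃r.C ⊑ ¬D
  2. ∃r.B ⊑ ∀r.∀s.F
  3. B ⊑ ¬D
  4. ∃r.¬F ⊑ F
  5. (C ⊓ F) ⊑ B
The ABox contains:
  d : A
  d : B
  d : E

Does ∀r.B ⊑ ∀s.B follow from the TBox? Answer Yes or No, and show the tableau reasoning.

1. ∀r.B ⊑ ∀s.B  ⇔  (∀r.B ⊓ ∃s.¬B) unsat w.r.t. T
   open: L(x₀) ⊇ {¬B, ¬C, ∀r.B, ∀r.F, ∀r.¬B, …} (+ ∃-successors)
2. Hence ∀r.B ⊑ ∀s.B: not entailed.

No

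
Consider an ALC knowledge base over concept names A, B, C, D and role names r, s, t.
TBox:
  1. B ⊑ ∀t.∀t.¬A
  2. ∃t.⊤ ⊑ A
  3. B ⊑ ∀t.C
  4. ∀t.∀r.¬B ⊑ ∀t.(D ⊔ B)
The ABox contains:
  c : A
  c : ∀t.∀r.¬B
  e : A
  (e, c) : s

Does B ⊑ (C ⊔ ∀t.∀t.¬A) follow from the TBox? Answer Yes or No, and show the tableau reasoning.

Yes

1. B ⊑ (C ⊔ ∀t.∀t.¬A)  ⇔  (B ⊓ (¬C ⊓ ∃t.∃t.A)) unsat w.r.t. T
   all branches close; clash {A, ¬A} at an ∃-successor
2. Hence B ⊑ (C ⊔ ∀t.∀t.¬A): entailed.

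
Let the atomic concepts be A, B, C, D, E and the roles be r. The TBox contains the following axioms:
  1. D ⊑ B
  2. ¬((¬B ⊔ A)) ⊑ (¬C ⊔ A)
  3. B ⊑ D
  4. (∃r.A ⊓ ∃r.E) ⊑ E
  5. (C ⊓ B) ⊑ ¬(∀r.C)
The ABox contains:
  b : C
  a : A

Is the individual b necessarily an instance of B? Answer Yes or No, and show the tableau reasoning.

1. b : B?  L(b) = {C} ∪ {¬B}
   open: L(b) ⊇ {C, ¬B, ¬D, ∀r.¬A} — b ∉ B possible
2. Hence b : B: not entailed.

No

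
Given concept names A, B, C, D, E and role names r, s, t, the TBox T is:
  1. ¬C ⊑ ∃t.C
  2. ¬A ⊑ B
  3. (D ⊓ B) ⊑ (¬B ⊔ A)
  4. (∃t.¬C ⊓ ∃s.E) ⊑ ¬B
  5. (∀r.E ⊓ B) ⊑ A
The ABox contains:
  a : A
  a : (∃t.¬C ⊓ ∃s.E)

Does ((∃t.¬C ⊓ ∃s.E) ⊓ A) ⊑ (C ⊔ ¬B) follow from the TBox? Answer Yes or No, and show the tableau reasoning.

Yes

1. ((∃t.¬C ⊓ ∃s.E) ⊓ A) ⊑ (C ⊔ ¬B)  ⇔  (((∃t.¬C ⊓ ∃s.E) ⊓ A) ⊓ (¬C ⊓ B)) unsat w.r.t. T
   all branches close; clash {B, ¬B} at x₀
2. Hence ((∃t.¬C ⊓ ∃s.E) ⊓ A) ⊑ (C ⊔ ¬B): entailed.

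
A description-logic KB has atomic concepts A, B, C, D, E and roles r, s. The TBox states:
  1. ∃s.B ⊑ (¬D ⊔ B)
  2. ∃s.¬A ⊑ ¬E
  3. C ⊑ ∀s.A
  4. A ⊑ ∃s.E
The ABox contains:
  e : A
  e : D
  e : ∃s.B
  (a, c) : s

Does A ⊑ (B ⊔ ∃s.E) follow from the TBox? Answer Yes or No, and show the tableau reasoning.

Yes

1. A ⊑ (B ⊔ ∃s.E)  ⇔  (A ⊓ (¬B ⊓ ∀s.¬E)) unsat w.r.t. T
   all branches close; clash {B, ¬B} at x₀
2. Hence A ⊑ (B ⊔ ∃s.E): entailed.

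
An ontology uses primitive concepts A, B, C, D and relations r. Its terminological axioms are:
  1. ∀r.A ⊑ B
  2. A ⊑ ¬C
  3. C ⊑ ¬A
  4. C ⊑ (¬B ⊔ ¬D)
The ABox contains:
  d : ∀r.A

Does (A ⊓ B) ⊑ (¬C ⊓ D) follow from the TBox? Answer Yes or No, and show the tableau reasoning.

1. (A ⊓ B) ⊑ (¬C ⊓ D)  ⇔  ((A ⊓ B) ⊓ (C ⊔ ¬D)) unsat w.r.t. T
   apply at x₀: A⊑¬C
   open: L(x₀) ⊇ {A, B, ¬C, ¬D}
2. Hence (A ⊓ B) ⊑ (¬C ⊓ D): not entailed.

No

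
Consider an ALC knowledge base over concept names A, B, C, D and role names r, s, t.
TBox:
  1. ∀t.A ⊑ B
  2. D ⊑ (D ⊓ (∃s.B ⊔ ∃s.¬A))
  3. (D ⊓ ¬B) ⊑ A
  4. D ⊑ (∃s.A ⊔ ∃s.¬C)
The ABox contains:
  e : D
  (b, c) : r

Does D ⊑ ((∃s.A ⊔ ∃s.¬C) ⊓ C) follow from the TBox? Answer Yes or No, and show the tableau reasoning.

No

1. D ⊑ ((∃s.A ⊔ ∃s.¬C) ⊓ C)  ⇔  (D ⊓ ((∀s.¬A ⊓ ∀s.C) ⊔ ¬C)) unsat w.r.t. T
   apply at x₀: D⊑(D ⊓ (∃s.B ⊔ ∃s.¬A)); D⊑(∃s.A ⊔ ∃s.¬C)
   open: L(x₀) ⊇ {B, D, ¬C, ∃s.A, ∃s.B} (+ ∃-successors)
2. Hence D ⊑ ((∃s.A ⊔ ∃s.¬C) ⊓ C): not entailed.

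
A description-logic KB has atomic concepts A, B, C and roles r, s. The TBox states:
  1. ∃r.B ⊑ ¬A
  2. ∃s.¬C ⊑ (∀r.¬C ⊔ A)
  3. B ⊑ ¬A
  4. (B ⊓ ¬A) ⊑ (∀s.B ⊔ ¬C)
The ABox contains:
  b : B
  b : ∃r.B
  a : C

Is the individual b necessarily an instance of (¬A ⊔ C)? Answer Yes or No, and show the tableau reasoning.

1. b : (¬A ⊔ C)?  L(b) = {B, ∃r.B} ∪ {(A ⊓ ¬C)}
   clash {A, ¬A} at b — b ∈ (¬A ⊔ C)
2. Hence b : (¬A ⊔ C): entailed.

Yes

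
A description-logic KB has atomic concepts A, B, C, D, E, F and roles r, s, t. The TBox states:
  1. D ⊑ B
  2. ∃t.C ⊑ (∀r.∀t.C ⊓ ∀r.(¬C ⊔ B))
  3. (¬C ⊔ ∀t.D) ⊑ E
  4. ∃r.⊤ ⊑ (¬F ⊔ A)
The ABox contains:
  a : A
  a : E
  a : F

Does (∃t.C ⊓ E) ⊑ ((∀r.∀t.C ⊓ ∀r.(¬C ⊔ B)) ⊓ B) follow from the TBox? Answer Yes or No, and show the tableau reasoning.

No

1. (∃t.C ⊓ E) ⊑ ((∀r.∀t.C ⊓ ∀r.(¬C ⊔ B)) ⊓ B)  ⇔  ((∃t.C ⊓ E) ⊓ ((∃r.∃t.¬C ⊔ ∃r.(C ⊓ ¬B)) ⊔ ¬B)) unsat w.r.t. T
   apply at x₀: ∃t.C⊑(∀r.∀t.C ⊓ ∀r.(¬C ⊔ B))
   open: L(x₀) ⊇ {E, ¬B, ¬D, ∀r.(¬C ⊔ B), ∀r.∀t.C, …} (+ ∃-successors)
2. Hence (∃t.C ⊓ E) ⊑ ((∀r.∀t.C ⊓ ∀r.(¬C ⊔ B)) ⊓ B): not entailed.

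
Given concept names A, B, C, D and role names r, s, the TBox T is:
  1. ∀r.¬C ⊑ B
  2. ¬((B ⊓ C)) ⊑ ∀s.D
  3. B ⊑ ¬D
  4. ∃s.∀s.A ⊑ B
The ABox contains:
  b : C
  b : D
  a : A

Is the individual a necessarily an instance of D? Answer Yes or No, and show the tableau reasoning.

1. a : D?  L(a) = {A} ∪ {¬D}
   open: L(a) ⊇ {A, B, C, ¬D} — a ∉ D possible
2. Hence a : D: not entailed.

No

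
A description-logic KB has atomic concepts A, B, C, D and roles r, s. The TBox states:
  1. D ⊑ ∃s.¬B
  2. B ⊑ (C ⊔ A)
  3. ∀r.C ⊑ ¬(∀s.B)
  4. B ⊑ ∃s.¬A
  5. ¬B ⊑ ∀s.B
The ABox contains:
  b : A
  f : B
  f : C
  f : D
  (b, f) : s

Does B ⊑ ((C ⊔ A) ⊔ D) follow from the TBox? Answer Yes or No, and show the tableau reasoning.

1. B ⊑ ((C ⊔ A) ⊔ D)  ⇔  (B ⊓ ((¬C ⊓ ¬A) ⊓ ¬D)) unsat w.r.t. T
   all branches close; clash {A, ¬A} at x₀
2. Hence B ⊑ ((C ⊔ A) ⊔ D): entailed.

Yes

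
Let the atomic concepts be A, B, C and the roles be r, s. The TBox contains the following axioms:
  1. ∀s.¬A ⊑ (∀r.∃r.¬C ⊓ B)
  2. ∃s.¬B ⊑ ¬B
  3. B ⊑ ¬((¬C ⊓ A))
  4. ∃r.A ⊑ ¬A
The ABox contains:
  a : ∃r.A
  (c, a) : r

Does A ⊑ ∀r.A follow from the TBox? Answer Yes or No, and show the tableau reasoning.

No

1. A ⊑ ∀r.A  ⇔  (A ⊓ ∃r.¬A) unsat w.r.t. T
   open: L(x₀) ⊇ {A, ¬B, ∀r.¬A, ∀s.B, ∃r.¬A, …} (+ ∃-successors)
2. Hence A ⊑ ∀r.A: not entailed.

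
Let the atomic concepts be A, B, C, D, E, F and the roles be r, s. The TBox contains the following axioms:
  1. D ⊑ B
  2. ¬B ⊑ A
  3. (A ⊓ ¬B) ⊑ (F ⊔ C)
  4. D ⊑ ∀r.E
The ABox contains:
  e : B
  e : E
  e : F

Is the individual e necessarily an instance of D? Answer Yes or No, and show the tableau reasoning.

1. e : D?  L(e) = {B, E, F} ∪ {¬D}
   open: L(e) ⊇ {B, E, F, ¬D} — e ∉ D possible
2. Hence e : D: not entailed.

No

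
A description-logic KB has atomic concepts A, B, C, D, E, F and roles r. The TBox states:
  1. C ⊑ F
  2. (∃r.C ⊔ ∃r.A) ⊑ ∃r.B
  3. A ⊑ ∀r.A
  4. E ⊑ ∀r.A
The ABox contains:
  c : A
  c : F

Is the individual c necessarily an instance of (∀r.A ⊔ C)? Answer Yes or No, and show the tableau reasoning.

1. c : (∀r.A ⊔ C)?  L(c) = {A, F} ∪ {(∃r.¬A ⊓ ¬C)}
   clash {A, ¬A} at an ∃-successor — c ∈ (∀r.A ⊔ C)
2. Hence c : (∀r.A ⊔ C): entailed.

Yes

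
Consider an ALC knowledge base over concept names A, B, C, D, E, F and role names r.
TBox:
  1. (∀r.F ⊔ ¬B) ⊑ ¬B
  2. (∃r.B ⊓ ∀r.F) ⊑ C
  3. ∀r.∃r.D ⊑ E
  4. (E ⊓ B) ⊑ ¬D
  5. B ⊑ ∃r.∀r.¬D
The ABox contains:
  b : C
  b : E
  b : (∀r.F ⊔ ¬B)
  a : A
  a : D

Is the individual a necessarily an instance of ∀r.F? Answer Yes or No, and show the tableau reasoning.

No

1. a : ∀r.F?  L(a) = {A, D} ∪ {∃r.¬F}
   open: L(a) ⊇ {A, B, D, ¬E, ∃r.¬F, …} (+ ∃-successors) — a ∉ ∀r.F possible
2. Hence a : ∀r.F: not entailed.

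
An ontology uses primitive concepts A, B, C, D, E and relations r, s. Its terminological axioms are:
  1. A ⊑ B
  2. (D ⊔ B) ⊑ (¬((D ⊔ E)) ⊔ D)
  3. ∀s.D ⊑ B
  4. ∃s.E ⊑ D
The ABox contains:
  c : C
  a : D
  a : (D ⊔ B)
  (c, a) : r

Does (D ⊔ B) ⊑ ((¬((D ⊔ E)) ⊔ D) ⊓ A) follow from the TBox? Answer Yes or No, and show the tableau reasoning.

1. (D ⊔ B) ⊑ ((¬((D ⊔ E)) ⊔ D) ⊓ A)  ⇔  ((D ⊔ B) ⊓ (((D ⊔ E) ⊓ ¬D) ⊔ ¬A)) unsat w.r.t. T
   apply at x₀: (D ⊔ B)⊑(¬((D ⊔ E)) ⊔ D)
   open: L(x₀) ⊇ {D, ¬A, ∃s.¬D} (+ ∃-successors)
2. Hence (D ⊔ B) ⊑ ((¬((D ⊔ E)) ⊔ D) ⊓ A): not entailed.

No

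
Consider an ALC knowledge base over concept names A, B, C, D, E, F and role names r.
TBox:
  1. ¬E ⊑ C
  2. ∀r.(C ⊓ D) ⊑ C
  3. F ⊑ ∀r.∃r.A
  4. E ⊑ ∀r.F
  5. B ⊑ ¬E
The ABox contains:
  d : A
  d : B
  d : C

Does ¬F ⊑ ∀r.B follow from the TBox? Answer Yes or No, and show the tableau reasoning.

1. ¬F ⊑ ∀r.B  ⇔  (¬F ⊓ ∃r.¬B) unsat w.r.t. T
   open: L(x₀) ⊇ {E, ¬B, ¬F, ∀r.F, ∃r.(¬C ⊔ ¬D), …} (+ ∃-successors)
2. Hence ¬F ⊑ ∀r.B: not entailed.

No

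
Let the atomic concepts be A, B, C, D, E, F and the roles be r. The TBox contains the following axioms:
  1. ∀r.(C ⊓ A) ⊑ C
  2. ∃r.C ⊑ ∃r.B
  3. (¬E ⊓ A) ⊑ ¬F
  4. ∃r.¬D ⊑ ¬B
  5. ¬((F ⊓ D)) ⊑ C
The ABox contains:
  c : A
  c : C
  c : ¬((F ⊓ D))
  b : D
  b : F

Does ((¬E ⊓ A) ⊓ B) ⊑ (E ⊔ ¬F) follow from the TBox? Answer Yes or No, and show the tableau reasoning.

Yes

1. ((¬E ⊓ A) ⊓ B) ⊑ (E ⊔ ¬F)  ⇔  (((¬E ⊓ A) ⊓ B) ⊓ (¬E ⊓ F)) unsat w.r.t. T
   all branches close; clash {B, ¬B} at x₀
2. Hence ((¬E ⊓ A) ⊓ B) ⊑ (E ⊔ ¬F): entailed.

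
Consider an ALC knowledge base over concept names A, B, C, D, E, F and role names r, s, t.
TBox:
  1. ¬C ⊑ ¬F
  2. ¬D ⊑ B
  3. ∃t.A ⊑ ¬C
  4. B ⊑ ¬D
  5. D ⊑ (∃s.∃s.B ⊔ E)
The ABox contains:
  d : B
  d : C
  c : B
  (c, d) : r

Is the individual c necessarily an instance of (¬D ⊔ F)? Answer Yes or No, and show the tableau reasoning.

Yes

1. c : (¬D ⊔ F)?  L(c) = {B} ∪ {(D ⊓ ¬F)}
   clash {D, ¬D} at c — c ∈ (¬D ⊔ F)
2. Hence c : (¬D ⊔ F): entailed.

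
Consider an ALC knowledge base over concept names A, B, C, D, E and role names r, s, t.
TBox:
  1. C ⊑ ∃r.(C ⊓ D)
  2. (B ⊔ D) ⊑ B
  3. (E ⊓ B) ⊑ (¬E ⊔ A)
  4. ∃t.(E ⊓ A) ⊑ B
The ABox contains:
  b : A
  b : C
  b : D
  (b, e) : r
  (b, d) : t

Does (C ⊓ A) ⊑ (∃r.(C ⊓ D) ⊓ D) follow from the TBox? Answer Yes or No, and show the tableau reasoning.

1. (C ⊓ A) ⊑ (∃r.(C ⊓ D) ⊓ D)  ⇔  ((C ⊓ A) ⊓ (∀r.(¬C ⊔ ¬D) ⊔ ¬D)) unsat w.r.t. T
   apply at x₀: C⊑∃r.(C ⊓ D)
   open: L(x₀) ⊇ {A, C, ¬B, ¬D, ∀t.(¬E ⊔ ¬A), …} (+ ∃-successors)
2. Hence (C ⊓ A) ⊑ (∃r.(C ⊓ D) ⊓ D): not entailed.

No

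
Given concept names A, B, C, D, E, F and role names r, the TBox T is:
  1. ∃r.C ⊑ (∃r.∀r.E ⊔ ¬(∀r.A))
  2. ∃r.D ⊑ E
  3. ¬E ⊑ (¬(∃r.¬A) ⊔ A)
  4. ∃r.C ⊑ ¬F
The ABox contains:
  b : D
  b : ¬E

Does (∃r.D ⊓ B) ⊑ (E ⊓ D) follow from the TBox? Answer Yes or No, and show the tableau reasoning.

No

1. (∃r.D ⊓ B) ⊑ (E ⊓ D)  ⇔  ((∃r.D ⊓ B) ⊓ (¬E ⊔ ¬D)) unsat w.r.t. T
   apply at x₀: ∃r.D⊑E
   open: L(x₀) ⊇ {B, E, ¬D, ∀r.¬C, ∃r.D} (+ ∃-successors)
2. Hence (∃r.D ⊓ B) ⊑ (E ⊓ D): not entailed.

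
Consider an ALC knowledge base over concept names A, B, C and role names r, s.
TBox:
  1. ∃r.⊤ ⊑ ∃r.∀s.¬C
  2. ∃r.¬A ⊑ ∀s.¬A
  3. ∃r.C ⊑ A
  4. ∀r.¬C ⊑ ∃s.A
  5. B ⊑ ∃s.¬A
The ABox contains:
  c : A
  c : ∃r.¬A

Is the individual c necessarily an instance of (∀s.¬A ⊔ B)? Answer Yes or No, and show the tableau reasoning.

1. c : (∀s.¬A ⊔ B)?  L(c) = {A, ∃r.¬A} ∪ {(∃s.A ⊓ ¬B)}
   clash {A, ¬A} at an ∃-successor — c ∈ (∀s.¬A ⊔ B)
2. Hence c : (∀s.¬A ⊔ B): entailed.

Yes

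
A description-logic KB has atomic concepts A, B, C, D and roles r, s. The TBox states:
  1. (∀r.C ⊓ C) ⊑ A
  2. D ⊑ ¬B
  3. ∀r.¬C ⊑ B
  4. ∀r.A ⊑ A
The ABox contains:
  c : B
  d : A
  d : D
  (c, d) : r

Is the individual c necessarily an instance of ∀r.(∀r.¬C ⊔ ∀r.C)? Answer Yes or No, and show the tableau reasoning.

1. c : ∀r.(∀r.¬C ⊔ ∀r.C)?  L(c) = {B} ∪ {∃r.(∃r.C ⊓ ∃r.¬C)}
   open: L(c) ⊇ {B, ¬D, ∃r.(∃r.C ⊓ ∃r.¬C), ∃r.¬A, ∃r.¬C} (+ ∃-successors) — c ∉ ∀r.(∀r.¬C ⊔ ∀r.C) possible
2. Hence c : ∀r.(∀r.¬C ⊔ ∀r.C): not entailed.

No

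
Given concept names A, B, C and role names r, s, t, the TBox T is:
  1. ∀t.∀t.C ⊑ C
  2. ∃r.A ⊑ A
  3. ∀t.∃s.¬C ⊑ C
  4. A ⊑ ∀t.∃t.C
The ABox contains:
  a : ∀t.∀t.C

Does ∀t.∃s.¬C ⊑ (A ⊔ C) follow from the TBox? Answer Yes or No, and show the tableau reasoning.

Yes

1. ∀t.∃s.¬C ⊑ (A ⊔ C)  ⇔  (∀t.∃s.¬C ⊓ (¬A ⊓ ¬C)) unsat w.r.t. T
   all branches close; clash {A, ¬A} at x₀
2. Hence ∀t.∃s.¬C ⊑ (A ⊔ C): entailed.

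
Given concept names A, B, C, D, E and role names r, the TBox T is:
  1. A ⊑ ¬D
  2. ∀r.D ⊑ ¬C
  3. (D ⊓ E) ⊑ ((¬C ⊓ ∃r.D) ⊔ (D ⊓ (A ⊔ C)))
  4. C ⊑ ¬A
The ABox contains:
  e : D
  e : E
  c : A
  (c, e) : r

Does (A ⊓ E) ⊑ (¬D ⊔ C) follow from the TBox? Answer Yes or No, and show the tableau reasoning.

1. (A ⊓ E) ⊑ (¬D ⊔ C)  ⇔  ((A ⊓ E) ⊓ (D ⊓ ¬C)) unsat w.r.t. T
   all branches close; clash {D, ¬D} at x₀
2. Hence (A ⊓ E) ⊑ (¬D ⊔ C): entailed.

Yes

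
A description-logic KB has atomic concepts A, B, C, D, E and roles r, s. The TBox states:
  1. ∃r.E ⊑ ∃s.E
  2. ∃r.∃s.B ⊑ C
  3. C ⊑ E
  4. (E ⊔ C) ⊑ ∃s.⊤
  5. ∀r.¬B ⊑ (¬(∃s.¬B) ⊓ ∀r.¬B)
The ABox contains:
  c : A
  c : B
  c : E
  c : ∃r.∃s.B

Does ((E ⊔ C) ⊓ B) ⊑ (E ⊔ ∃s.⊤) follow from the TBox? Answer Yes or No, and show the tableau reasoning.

Yes

1. ((E ⊔ C) ⊓ B) ⊑ (E ⊔ ∃s.⊤)  ⇔  (((E ⊔ C) ⊓ B) ⊓ (¬E ⊓ ∀s.⊥)) unsat w.r.t. T
   all branches close; clash {E, ¬E} at x₀
2. Hence ((E ⊔ C) ⊓ B) ⊑ (E ⊔ ∃s.⊤): entailed.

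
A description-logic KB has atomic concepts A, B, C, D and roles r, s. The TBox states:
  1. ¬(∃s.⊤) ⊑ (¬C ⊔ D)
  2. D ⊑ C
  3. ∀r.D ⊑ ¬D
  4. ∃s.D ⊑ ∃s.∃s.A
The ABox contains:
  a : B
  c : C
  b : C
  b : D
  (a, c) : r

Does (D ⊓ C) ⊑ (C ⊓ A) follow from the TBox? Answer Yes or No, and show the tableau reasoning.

No

1. (D ⊓ C) ⊑ (C ⊓ A)  ⇔  ((D ⊓ C) ⊓ (¬C ⊔ ¬A)) unsat w.r.t. T
   open: L(x₀) ⊇ {C, D, ¬A, ∀s.¬D, ∃r.¬D, …} (+ ∃-successors)
2. Hence (D ⊓ C) ⊑ (C ⊓ A): not entailed.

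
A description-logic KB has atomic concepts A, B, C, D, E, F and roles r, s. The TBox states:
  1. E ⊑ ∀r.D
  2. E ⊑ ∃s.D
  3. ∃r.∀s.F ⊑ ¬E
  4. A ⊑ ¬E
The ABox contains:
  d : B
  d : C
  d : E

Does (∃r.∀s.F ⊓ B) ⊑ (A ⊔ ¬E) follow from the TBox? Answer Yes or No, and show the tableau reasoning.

Yes

1. (∃r.∀s.F ⊓ B) ⊑ (A ⊔ ¬E)  ⇔  ((∃r.∀s.F ⊓ B) ⊓ (¬A ⊓ E)) unsat w.r.t. T
   all branches close; clash {E, ¬E} at x₀
2. Hence (∃r.∀s.F ⊓ B) ⊑ (A ⊔ ¬E): entailed.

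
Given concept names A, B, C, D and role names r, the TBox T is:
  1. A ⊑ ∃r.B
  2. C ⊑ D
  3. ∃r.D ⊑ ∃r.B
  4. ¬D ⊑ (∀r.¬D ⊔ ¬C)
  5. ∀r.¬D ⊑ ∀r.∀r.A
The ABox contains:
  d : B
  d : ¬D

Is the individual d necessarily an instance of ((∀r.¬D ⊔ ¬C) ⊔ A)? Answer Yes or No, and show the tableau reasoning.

Yes

1. d : ((∀r.¬D ⊔ ¬C) ⊔ A)?  L(d) = {B, ¬D} ∪ {((∃r.D ⊓ C) ⊓ ¬A)}
   clash {D, ¬D} at d — d ∈ ((∀r.¬D ⊔ ¬C) ⊔ A)
2. Hence d : ((∀r.¬D ⊔ ¬C) ⊔ A): entailed.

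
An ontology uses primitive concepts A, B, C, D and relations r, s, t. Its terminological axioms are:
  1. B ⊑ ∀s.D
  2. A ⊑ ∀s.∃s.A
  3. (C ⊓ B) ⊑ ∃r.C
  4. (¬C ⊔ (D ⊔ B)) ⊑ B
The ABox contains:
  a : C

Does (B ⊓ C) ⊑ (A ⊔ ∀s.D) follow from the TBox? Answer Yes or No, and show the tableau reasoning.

1. (B ⊓ C) ⊑ (A ⊔ ∀s.D)  ⇔  ((B ⊓ C) ⊓ (¬A ⊓ ∃s.¬D)) unsat w.r.t. T
   all branches close; clash {D, ¬D} at an ∃-successor
2. Hence (B ⊓ C) ⊑ (A ⊔ ∀s.D): entailed.

Yes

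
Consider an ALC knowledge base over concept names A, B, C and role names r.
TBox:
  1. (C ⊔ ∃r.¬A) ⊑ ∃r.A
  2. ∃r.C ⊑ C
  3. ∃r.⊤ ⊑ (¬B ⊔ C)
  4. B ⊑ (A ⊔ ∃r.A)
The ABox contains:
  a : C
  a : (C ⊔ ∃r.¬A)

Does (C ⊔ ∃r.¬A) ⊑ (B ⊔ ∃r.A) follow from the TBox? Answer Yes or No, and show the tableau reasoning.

1. (C ⊔ ∃r.¬A) ⊑ (B ⊔ ∃r.A)  ⇔  ((C ⊔ ∃r.¬A) ⊓ (¬B ⊓ ∀r.¬A)) unsat w.r.t. T
   all branches close; clash {A, ¬A} at an ∃-successor
2. Hence (C ⊔ ∃r.¬A) ⊑ (B ⊔ ∃r.A): entailed.

Yes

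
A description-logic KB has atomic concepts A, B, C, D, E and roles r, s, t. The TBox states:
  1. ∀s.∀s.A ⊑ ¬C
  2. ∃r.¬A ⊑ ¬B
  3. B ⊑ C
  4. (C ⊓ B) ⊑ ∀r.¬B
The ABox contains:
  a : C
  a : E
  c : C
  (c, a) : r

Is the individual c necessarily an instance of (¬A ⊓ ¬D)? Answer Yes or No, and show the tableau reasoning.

1. c : (¬A ⊓ ¬D)?  L(c) = {C} ∪ {(A ⊔ D)}
   open: L(c) ⊇ {A, C, ¬B, ∀r.A, ∃s.∃s.¬A} (+ ∃-successors) — c ∉ (¬A ⊓ ¬D) possible
2. Hence c : (¬A ⊓ ¬D): not entailed.

No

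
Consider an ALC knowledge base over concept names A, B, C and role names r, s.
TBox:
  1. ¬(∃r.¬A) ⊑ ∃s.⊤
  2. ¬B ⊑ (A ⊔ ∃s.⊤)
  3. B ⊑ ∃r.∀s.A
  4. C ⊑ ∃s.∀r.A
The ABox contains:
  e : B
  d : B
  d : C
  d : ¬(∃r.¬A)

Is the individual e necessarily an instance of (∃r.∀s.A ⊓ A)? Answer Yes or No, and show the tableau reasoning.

1. e : (∃r.∀s.A ⊓ A)?  L(e) = {B} ∪ {(∀r.∃s.¬A ⊔ ¬A)}
   apply at e: B⊑∃r.∀s.A
   open: L(e) ⊇ {B, ¬A, ¬C, ∃r.¬A, ∃r.∀s.A} (+ ∃-successors) — e ∉ (∃r.∀s.A ⊓ A) possible
2. Hence e : (∃r.∀s.A ⊓ A): not entailed.

No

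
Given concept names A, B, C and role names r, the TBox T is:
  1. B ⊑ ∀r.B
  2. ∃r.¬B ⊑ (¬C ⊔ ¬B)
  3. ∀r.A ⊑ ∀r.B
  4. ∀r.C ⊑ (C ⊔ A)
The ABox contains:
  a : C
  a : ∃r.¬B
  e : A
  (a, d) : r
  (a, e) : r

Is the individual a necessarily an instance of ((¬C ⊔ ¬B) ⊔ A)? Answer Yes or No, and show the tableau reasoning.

Yes

1. a : ((¬C ⊔ ¬B) ⊔ A)?  L(a) = {C, ∃r.¬B} ∪ {((C ⊓ B) ⊓ ¬A)}
   clash {B, ¬B} at an ∃-successor — a ∈ ((¬C ⊔ ¬B) ⊔ A)
2. Hence a : ((¬C ⊔ ¬B) ⊔ A): entailed.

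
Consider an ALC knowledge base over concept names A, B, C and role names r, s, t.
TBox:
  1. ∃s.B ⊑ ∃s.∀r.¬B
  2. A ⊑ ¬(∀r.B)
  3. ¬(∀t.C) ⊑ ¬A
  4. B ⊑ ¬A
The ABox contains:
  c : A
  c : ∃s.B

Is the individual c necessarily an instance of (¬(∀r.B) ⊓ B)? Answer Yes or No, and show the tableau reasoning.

No

1. c : (¬(∀r.B) ⊓ B)?  L(c) = {A, ∃s.B} ∪ {(∀r.B ⊔ ¬B)}
   apply at c: ∃s.B⊑∃s.∀r.¬B; A⊑¬(∀r.B)
   open: L(c) ⊇ {A, ¬B, ∀t.C, ∃r.¬B, ∃s.B, …} (+ ∃-successors) — c ∉ (¬(∀r.B) ⊓ B) possible
2. Hence c : (¬(∀r.B) ⊓ B): not entailed.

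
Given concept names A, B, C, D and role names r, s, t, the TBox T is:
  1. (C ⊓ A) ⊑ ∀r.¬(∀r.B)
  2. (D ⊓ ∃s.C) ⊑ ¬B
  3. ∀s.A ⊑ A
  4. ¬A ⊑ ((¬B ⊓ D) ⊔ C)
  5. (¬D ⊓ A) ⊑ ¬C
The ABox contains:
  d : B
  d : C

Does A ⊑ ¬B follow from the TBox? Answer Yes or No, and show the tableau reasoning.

No

1. A ⊑ ¬B  ⇔  (A ⊓ B) unsat w.r.t. T
   open: L(x₀) ⊇ {A, B, D, ¬C, ∀s.¬C}
2. Hence A ⊑ ¬B: not entailed.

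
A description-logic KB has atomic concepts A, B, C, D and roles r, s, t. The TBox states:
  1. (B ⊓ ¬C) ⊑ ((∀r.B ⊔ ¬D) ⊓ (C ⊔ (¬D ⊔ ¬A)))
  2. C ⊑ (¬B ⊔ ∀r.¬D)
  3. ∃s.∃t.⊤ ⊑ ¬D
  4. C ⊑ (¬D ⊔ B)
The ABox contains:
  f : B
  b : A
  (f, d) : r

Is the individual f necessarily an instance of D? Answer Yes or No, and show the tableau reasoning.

No

1. f : D?  L(f) = {B} ∪ {¬D}
   open: L(f) ⊇ {B, ¬C, ¬D} — f ∉ D possible
2. Hence f : D: not entailed.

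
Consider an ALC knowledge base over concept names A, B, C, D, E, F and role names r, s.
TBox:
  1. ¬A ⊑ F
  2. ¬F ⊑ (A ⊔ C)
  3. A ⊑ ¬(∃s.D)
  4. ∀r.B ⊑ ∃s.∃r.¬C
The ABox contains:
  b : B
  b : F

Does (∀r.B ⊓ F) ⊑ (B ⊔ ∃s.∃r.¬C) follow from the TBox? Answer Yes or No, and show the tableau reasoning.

1. (∀r.B ⊓ F) ⊑ (B ⊔ ∃s.∃r.¬C)  ⇔  ((∀r.B ⊓ F) ⊓ (¬B ⊓ ∀s.∀r.C)) unsat w.r.t. T
   all branches close; clash {C, ¬C} at an ∃-successor
2. Hence (∀r.B ⊓ F) ⊑ (B ⊔ ∃s.∃r.¬C): entailed.

Yes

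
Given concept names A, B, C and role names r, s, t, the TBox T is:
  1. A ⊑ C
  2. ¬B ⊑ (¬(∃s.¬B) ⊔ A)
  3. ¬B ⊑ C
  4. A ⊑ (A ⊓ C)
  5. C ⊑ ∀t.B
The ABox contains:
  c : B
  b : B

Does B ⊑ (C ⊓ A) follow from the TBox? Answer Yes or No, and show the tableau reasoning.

1. B ⊑ (C ⊓ A)  ⇔  (B ⊓ (¬C ⊔ ¬A)) unsat w.r.t. T
   open: L(x₀) ⊇ {B, ¬A, ¬C}
2. Hence B ⊑ (C ⊓ A): not entailed.

No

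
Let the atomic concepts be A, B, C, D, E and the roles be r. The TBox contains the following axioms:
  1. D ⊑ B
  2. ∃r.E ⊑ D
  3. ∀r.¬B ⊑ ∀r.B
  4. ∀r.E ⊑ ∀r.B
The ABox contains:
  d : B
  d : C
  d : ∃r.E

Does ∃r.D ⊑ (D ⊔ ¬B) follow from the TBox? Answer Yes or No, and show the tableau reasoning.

1. ∃r.D ⊑ (D ⊔ ¬B)  ⇔  (∃r.D ⊓ (¬D ⊓ B)) unsat w.r.t. T
   open: L(x₀) ⊇ {B, ¬D, ∀r.¬E, ∃r.B, ∃r.D, …} (+ ∃-successors)
2. Hence ∃r.D ⊑ (D ⊔ ¬B): not entailed.

No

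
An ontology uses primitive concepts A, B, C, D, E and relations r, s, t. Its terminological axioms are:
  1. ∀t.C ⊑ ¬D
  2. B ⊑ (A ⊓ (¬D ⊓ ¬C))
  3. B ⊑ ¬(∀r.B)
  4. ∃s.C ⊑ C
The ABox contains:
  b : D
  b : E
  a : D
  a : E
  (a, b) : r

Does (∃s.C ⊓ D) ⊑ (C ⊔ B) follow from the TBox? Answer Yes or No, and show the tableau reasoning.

1. (∃s.C ⊓ D) ⊑ (C ⊔ B)  ⇔  ((∃s.C ⊓ D) ⊓ (¬C ⊓ ¬B)) unsat w.r.t. T
   all branches close; clash {C, ¬C} at x₀
2. Hence (∃s.C ⊓ D) ⊑ (C ⊔ B): entailed.

Yes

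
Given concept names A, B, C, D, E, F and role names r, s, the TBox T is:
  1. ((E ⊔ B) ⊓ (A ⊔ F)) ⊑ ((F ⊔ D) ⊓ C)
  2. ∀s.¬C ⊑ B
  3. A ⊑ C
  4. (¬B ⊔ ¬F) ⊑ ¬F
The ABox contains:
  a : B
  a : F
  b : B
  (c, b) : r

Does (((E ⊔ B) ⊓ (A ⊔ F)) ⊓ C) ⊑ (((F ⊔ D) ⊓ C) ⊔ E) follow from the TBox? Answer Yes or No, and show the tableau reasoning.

1. (((E ⊔ B) ⊓ (A ⊔ F)) ⊓ C) ⊑ (((F ⊔ D) ⊓ C) ⊔ E)  ⇔  ((((E ⊔ B) ⊓ (A ⊔ F)) ⊓ C) ⊓ (((¬F ⊓ ¬D) ⊔ ¬C) ⊓ ¬E)) unsat w.r.t. T
   all branches close; clash {F, ¬F} at x₀
2. Hence (((E ⊔ B) ⊓ (A ⊔ F)) ⊓ C) ⊑ (((F ⊔ D) ⊓ C) ⊔ E): entailed.

Yes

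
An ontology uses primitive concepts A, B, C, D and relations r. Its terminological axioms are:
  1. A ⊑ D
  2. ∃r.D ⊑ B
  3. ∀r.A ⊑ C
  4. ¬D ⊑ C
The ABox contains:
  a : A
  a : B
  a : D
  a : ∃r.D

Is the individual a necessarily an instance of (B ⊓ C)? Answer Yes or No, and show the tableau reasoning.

No

1. a : (B ⊓ C)?  L(a) = {A, B, D, ∃r.D} ∪ {(¬B ⊔ ¬C)}
   open: L(a) ⊇ {A, B, D, ¬C, ∃r.D, …} (+ ∃-successors) — a ∉ (B ⊓ C) possible
2. Hence a : (B ⊓ C): not entailed.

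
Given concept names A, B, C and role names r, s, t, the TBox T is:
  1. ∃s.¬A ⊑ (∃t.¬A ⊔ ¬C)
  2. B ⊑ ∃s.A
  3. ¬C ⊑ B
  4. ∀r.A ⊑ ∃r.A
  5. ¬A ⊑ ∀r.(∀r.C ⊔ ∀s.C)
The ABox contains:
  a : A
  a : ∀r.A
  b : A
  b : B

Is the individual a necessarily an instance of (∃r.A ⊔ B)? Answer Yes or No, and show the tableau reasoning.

1. a : (∃r.A ⊔ B)?  L(a) = {A, ∀r.A} ∪ {(∀r.¬A ⊓ ¬B)}
   clash {B, ¬B} at a — a ∈ (∃r.A ⊔ B)
2. Hence a : (∃r.A ⊔ B): entailed.

Yes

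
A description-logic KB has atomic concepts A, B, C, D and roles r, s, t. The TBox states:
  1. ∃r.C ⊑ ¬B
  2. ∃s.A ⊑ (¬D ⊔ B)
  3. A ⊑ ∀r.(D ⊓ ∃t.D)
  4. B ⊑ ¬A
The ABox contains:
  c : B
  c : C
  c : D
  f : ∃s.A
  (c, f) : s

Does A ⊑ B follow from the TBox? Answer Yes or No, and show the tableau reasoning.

1. A ⊑ B  ⇔  (A ⊓ ¬B) unsat w.r.t. T
   apply at x₀: A⊑∀r.(D ⊓ ∃t.D)
   open: L(x₀) ⊇ {A, ¬B, ∀r.(D ⊓ ∃t.D), ∀s.¬A}
2. Hence A ⊑ B: not entailed.

No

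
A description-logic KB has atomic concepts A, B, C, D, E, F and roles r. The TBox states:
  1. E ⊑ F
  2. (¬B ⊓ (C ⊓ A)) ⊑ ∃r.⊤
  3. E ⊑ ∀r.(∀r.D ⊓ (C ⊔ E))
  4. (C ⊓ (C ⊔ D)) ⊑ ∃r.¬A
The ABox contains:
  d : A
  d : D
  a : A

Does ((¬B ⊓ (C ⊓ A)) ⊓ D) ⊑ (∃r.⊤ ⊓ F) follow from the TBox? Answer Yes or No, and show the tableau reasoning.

No

1. ((¬B ⊓ (C ⊓ A)) ⊓ D) ⊑ (∃r.⊤ ⊓ F)  ⇔  (((¬B ⊓ (C ⊓ A)) ⊓ D) ⊓ (∀r.⊥ ⊔ ¬F)) unsat w.r.t. T
   apply at x₀: (¬B ⊓ (C ⊓ A))⊑∃r.⊤
   open: L(x₀) ⊇ {A, C, D, ¬B, ¬E, …} (+ ∃-successors)
2. Hence ((¬B ⊓ (C ⊓ A)) ⊓ D) ⊑ (∃r.⊤ ⊓ F): not entailed.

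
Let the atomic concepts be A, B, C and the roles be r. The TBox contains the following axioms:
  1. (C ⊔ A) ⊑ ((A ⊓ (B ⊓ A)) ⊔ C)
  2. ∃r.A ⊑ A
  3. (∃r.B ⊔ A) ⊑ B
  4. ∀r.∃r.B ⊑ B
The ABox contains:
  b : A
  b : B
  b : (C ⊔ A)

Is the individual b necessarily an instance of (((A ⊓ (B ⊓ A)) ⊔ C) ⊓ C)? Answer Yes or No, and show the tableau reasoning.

No

1. b : (((A ⊓ (B ⊓ A)) ⊔ C) ⊓ C)?  L(b) = {A, B, (C ⊔ A)} ∪ {(((¬A ⊔ (¬B ⊔ ¬A)) ⊓ ¬C) ⊔ ¬C)}
   apply at b: (C ⊔ A)⊑((A ⊓ (B ⊓ A)) ⊔ C)
   open: L(b) ⊇ {A, B, ¬C} — b ∉ (((A ⊓ (B ⊓ A)) ⊔ C) ⊓ C) possible
2. Hence b : (((A ⊓ (B ⊓ A)) ⊔ C) ⊓ C): not entailed.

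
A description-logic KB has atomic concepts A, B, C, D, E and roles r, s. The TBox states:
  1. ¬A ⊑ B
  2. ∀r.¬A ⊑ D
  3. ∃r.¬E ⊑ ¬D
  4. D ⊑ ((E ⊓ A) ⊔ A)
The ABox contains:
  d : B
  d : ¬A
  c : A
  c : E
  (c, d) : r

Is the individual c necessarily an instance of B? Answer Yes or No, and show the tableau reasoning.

1. c : B?  L(c) = {A, E} ∪ {¬B}
   open: L(c) ⊇ {A, E, ¬B, ¬D, ∀r.E, …} (+ ∃-successors) — c ∉ B possible
2. Hence c : B: not entailed.

No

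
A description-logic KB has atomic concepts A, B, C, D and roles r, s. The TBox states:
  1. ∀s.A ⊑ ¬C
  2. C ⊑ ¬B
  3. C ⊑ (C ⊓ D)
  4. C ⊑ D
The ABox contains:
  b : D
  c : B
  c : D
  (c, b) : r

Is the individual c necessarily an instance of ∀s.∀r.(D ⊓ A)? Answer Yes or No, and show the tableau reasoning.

1. c : ∀s.∀r.(D ⊓ A)?  L(c) = {B, D} ∪ {∃s.∃r.(¬D ⊔ ¬A)}
   open: L(c) ⊇ {B, D, ¬C, ∃s.∃r.(¬D ⊔ ¬A)} (+ ∃-successors) — c ∉ ∀s.∀r.(D ⊓ A) possible
2. Hence c : ∀s.∀r.(D ⊓ A): not entailed.

No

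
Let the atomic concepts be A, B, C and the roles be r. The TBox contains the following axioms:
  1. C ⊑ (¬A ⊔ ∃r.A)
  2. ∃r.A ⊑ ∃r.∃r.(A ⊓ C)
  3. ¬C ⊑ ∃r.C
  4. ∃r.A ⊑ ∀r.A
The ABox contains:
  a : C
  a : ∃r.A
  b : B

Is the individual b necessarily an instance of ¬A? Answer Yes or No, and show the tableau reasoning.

No

1. b : ¬A?  L(b) = {B} ∪ {A}
   open: L(b) ⊇ {A, B, C, ∀r.A, ∃r.A, …} (+ ∃-successors) — b ∉ ¬A possible
2. Hence b : ¬A: not entailed.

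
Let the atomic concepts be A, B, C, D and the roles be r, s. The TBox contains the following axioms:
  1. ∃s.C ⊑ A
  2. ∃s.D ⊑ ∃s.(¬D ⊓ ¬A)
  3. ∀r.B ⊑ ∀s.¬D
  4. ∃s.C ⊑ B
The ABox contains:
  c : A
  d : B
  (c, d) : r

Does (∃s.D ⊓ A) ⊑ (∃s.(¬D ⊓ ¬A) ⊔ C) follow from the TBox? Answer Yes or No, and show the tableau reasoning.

Yes

1. (∃s.D ⊓ A) ⊑ (∃s.(¬D ⊓ ¬A) ⊔ C)  ⇔  ((∃s.D ⊓ A) ⊓ (∀s.(D ⊔ A) ⊓ ¬C)) unsat w.r.t. T
   all branches close; clash {D, ¬D} at an ∃-successor
2. Hence (∃s.D ⊓ A) ⊑ (∃s.(¬D ⊓ ¬A) ⊔ C): entailed.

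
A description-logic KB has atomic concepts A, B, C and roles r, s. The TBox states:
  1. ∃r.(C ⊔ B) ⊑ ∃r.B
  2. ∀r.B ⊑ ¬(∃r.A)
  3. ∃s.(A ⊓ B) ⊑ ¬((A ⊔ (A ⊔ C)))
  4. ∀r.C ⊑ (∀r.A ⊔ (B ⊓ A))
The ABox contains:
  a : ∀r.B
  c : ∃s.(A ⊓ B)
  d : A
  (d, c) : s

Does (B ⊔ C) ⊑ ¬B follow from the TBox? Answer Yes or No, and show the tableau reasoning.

1. (B ⊔ C) ⊑ ¬B  ⇔  ((B ⊔ C) ⊓ B) unsat w.r.t. T
   open: L(x₀) ⊇ {B, ∀r.(¬C ⊓ ¬B), ∀s.(¬A ⊔ ¬B), ∃r.¬B, ∃r.¬C} (+ ∃-successors)
2. Hence (B ⊔ C) ⊑ ¬B: not entailed.

No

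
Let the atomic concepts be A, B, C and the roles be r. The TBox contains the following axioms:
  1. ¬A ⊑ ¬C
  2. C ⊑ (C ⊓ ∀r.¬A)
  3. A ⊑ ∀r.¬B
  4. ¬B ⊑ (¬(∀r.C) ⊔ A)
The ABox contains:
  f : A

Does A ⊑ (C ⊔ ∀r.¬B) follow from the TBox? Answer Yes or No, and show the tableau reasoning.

1. A ⊑ (C ⊔ ∀r.¬B)  ⇔  (A ⊓ (¬C ⊓ ∃r.B)) unsat w.r.t. T
   all branches close; clash {B, ¬B} at an ∃-successor
2. Hence A ⊑ (C ⊔ ∀r.¬B): entailed.

Yes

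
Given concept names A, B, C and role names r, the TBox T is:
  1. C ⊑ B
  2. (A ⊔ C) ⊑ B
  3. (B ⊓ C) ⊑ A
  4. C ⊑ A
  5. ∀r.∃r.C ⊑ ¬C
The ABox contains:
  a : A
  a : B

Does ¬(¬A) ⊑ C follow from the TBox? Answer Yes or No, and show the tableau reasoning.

1. ¬(¬A) ⊑ C  ⇔  (A ⊓ ¬C) unsat w.r.t. T
   open: L(x₀) ⊇ {A, B, ¬C}
2. Hence ¬(¬A) ⊑ C: not entailed.

No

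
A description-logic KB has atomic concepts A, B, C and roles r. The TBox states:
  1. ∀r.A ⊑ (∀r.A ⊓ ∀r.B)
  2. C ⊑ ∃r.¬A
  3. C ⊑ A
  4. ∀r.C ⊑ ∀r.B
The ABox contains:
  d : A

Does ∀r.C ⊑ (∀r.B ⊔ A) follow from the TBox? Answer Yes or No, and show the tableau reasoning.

Yes

1. ∀r.C ⊑ (∀r.B ⊔ A)  ⇔  (∀r.C ⊓ (∃r.¬B ⊓ ¬A)) unsat w.r.t. T
   all branches close; clash {A, ¬A} at x₀
2. Hence ∀r.C ⊑ (∀r.B ⊔ A): entailed.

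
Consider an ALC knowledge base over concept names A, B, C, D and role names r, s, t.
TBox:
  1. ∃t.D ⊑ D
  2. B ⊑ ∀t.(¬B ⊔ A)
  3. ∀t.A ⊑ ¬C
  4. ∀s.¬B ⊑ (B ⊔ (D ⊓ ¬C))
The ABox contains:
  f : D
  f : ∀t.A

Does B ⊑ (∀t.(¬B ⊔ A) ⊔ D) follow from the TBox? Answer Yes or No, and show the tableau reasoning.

1. B ⊑ (∀t.(¬B ⊔ A) ⊔ D)  ⇔  (B ⊓ (∃t.(B ⊓ ¬A) ⊓ ¬D)) unsat w.r.t. T
   all branches close; clash {D, ¬D} at x₀
2. Hence B ⊑ (∀t.(¬B ⊔ A) ⊔ D): entailed.

Yes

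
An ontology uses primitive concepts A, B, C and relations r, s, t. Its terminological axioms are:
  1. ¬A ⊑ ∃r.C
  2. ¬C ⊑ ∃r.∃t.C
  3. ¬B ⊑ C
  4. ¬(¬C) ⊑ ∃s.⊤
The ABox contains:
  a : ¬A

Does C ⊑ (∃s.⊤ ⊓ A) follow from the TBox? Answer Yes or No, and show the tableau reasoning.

1. C ⊑ (∃s.⊤ ⊓ A)  ⇔  (C ⊓ (∀s.⊥ ⊔ ¬A)) unsat w.r.t. T
   apply at x₀: ¬(¬C)⊑∃s.⊤
   open: L(x₀) ⊇ {C, ¬A, ∃r.C, ∃s.⊤} (+ ∃-successors)
2. Hence C ⊑ (∃s.⊤ ⊓ A): not entailed.

No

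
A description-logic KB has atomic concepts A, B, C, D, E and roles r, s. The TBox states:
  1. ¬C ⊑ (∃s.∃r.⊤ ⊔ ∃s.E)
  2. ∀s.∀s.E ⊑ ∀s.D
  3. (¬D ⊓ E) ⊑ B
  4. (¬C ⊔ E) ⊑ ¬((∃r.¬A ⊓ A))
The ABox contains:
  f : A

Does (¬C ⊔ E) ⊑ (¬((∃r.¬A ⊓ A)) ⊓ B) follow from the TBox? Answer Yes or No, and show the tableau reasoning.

No

1. (¬C ⊔ E) ⊑ (¬((∃r.¬A ⊓ A)) ⊓ B)  ⇔  ((¬C ⊔ E) ⊓ ((∃r.¬A ⊓ A) ⊔ ¬B)) unsat w.r.t. T
   apply at x₀: (¬C ⊔ E)⊑¬((∃r.¬A ⊓ A))
   open: L(x₀) ⊇ {D, ¬B, ¬C, ∀r.A, ∃s.∃r.⊤, …} (+ ∃-successors)
2. Hence (¬C ⊔ E) ⊑ (¬((∃r.¬A ⊓ A)) ⊓ B): not entailed.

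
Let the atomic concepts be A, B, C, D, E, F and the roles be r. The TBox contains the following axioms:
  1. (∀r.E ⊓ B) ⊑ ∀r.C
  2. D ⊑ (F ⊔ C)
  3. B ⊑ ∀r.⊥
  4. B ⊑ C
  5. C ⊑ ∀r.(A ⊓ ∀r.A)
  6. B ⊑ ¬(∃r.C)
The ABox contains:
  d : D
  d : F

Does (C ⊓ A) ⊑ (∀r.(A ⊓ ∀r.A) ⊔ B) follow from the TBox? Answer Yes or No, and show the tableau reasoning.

1. (C ⊓ A) ⊑ (∀r.(A ⊓ ∀r.A) ⊔ B)  ⇔  ((C ⊓ A) ⊓ (∃r.(¬A ⊔ ∃r.¬A) ⊓ ¬B)) unsat w.r.t. T
   all branches close; clash ⊥ at an ∃-successor
2. Hence (C ⊓ A) ⊑ (∀r.(A ⊓ ∀r.A) ⊔ B): entailed.

Yes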